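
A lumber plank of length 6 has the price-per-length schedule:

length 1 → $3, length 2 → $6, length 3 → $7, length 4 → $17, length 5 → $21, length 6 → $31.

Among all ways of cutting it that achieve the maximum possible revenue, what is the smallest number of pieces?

1

Consider every possible first cut. r[k] is the best of p[i]+r[k−i] over all sellable i≤k.
r[1] = 3
r[2] = max(3+3, 6+0) = 6
r[3] = max(3+6, 6+3, 7+0) = 9
r[4] = max(3+9, 6+6, 7+3, 17+0) = 17
r[5] = max(3+17, 6+9, 7+6, 17+3, 21+0) = 21
r[6] = max(3+21, 6+17, 7+9, 17+6, 21+3, 31+0) = 31
Maximum revenue is $31.
Now minimize piece count subject to staying optimal: for each k, pieces[k] = 1 + min over i with p[i]+r[k−i]=r[k] of pieces[k−i].
pieces[3] = 2
pieces[4] = 1
pieces[5] = 1
pieces[6] = 1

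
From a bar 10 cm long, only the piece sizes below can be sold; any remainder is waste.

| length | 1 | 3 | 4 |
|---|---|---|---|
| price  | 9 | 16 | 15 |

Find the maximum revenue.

Build best[k] bottom-up: best[k] = max over allowed piece i of (p[i] + best[k−i]).
best[1] = 9
best[2] = 18  (first piece 1, then best[1]=9)
best[3] = max(9+18, 16+0) = 27
best[4] = max(9+27, 16+9, 15+0) = 36
best[5] = max(9+36, 16+18, 15+9) = 45
best[6] = max(9+45, 16+27, 15+18) = 54
best[7] = max(9+54, 16+36, 15+27) = 63
best[8] = max(9+63, 16+45, 15+36) = 72
best[9] = max(9+72, 16+54, 15+45) = 81
best[10] = max(9+81, 16+63, 15+54) = 90
One optimal cutting: 1 + 1 + 1 + 1 + 1 + 1 + 1 + 1 + 1 + 1 → $90.

90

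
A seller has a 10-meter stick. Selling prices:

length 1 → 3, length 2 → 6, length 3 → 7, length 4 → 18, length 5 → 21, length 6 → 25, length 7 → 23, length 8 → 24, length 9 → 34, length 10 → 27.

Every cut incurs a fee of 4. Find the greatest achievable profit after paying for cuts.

39

Build r[k] bottom-up: r[k] = max over allowed piece i of (p[i] + r[k−i]) − 4 per cut.
r[1] = 3
r[2] = 6
r[3] = 7
r[4] = 18
r[5] = 21
r[6] = 25
r[7] = 24  (first piece 1, then r[6]=25)
r[8] = 32  (first piece 4, then r[4]=18)
r[9] = 35  (first piece 4, then r[5]=21)
r[10] = 39  (first piece 4, then r[6]=25)
One optimal plan: pieces 6 + 4 (1 cut) → 43 − 4 = 39.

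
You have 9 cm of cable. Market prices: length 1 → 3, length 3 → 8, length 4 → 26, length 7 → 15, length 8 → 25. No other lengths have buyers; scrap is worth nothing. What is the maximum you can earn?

Let r[k] be the best obtainable value from length k. For each k, try every first piece i and keep the best of price[i] + r[k−i].
r[1] = 3
r[2] = 6  (first piece 1, then r[1]=3)
r[3] = max(3+6, 8+0) = 9
r[4] = max(3+9, 8+3, 26+0) = 26
r[5] = max(3+26, 8+6, 26+3) = 29
r[6] = max(3+29, 8+9, 26+6) = 32
r[7] = max(3+32, 8+26, 26+9, 15+0) = 35
r[8] = max(3+35, 8+29, 26+26, 15+3, 25+0) = 52
r[9] = max(3+52, 8+32, 26+29, 15+6, 25+3) = 55
One optimal cutting: 4 + 4 + 1 → 55.

55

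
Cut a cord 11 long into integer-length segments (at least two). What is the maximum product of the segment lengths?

54

Let P[k] be the best product for length k (with at least one cut). For each first piece i, the rest contributes max(k−i, P[k−i]).
Small cases: P[2]=1, P[3]=2, P[4]=4, P[5]=6.
P[6] = max(1·6, 2·4, 3·3, 4·2, 5·1) = 9
P[7] = max(1·9, 2·6, 3·4, 4·3, 5·2, 6·1) = 12
P[8] = max(1·12, 2·9, 3·6, …, 6·2, 7·1) = 18
P[9] = max(1·18, 2·12, 3·9, …, 7·2, 8·1) = 27
P[10] = max(1·27, 2·18, 3·12, …, 8·2, 9·1) = 36
P[11] = max(1·36, 2·27, 3·18, …, 9·2, 10·1) = 54
One optimal split: 3 + 3 + 3 + 2; product 3·3·3·2 = 54.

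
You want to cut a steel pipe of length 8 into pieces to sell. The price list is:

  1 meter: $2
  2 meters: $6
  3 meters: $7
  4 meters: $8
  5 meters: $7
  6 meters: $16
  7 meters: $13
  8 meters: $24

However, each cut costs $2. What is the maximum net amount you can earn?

24

Consider every possible first cut. net[k] is the best of p[i]+net[k−i] over all sellable i≤k, charging 2 whenever i<k.
net[1] = 2
net[2] = max(2+2-2, 6+0) = 6
net[3] = max(2+6-2, 6+2-2, 7+0) = 7
net[4] = max(2+7-2, 6+6-2, 7+2-2, 8+0) = 10
net[5] = max(2+10-2, 6+7-2, 7+6-2, 8+2-2, 7+0) = 11
net[6] = max(2+11-2, 6+10-2, 7+7-2, 8+6-2, 7+2-2, 16+0) = 16
net[7] = max(2+16-2, 6+11-2, 7+10-2, …, 16+2-2, 13+0) = 16
net[8] = max(2+16-2, 6+16-2, 7+11-2, …, 13+2-2, 24+0) = 24
Best is to make no cuts and sell whole for $24.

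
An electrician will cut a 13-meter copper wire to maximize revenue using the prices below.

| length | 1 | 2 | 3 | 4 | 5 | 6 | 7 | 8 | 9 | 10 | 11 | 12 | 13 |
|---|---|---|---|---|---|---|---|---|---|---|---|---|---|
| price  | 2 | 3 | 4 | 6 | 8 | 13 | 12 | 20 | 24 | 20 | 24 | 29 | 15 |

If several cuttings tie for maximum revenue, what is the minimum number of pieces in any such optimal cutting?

5

Consider every possible first cut. r[k] is the best of p[i]+r[k−i] over all sellable i≤k.
r[1] = 2
r[2] = max(2+2, 3+0) = 4
r[3] = max(2+4, 3+2, 4+0) = 6
r[4] = max(2+6, 3+4, 4+2, 6+0) = 8
r[5] = max(2+8, 3+6, 4+4, 6+2, 8+0) = 10
r[6] = max(2+10, 3+8, 4+6, 6+4, 8+2, 13+0) = 13
r[7] = max(2+13, 3+10, 4+8, …, 13+2, 12+0) = 15
r[8] = max(2+15, 3+13, 4+10, …, 12+2, 20+0) = 20
r[9] = max(2+20, 3+15, 4+13, …, 20+2, 24+0) = 24
r[10] = max(2+24, 3+20, 4+15, …, 24+2, 20+0) = 26
r[11] = max(2+26, 3+24, 4+20, …, 20+2, 24+0) = 28
r[12] = max(2+28, 3+26, 4+24, …, 24+2, 29+0) = 30
r[13] = max(2+30, 3+28, 4+26, …, 29+2, 15+0) = 32
Maximum revenue is €32.
Now minimize piece count subject to staying optimal: for each k, pieces[k] = 1 + min over i with p[i]+r[k−i]=r[k] of pieces[k−i].
pieces[10] = 2
pieces[11] = 3
pieces[12] = 4
pieces[13] = 5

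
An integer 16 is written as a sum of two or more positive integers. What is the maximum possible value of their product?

Define prod[k] = max over 1≤i<k of i · max(k−i, prod[k−i]); the inner max lets the remainder stay uncut if that's better.
prod[2] = 1·max(1,0) = 1·1 = 1
prod[3] = max(1·2, 2·1) = 2
prod[4] = max(1·3, 2·2, 3·1) = 4
prod[5] = max(1·4, 2·3, 3·2, 4·1) = 6
prod[6] = max(1·6, 2·4, 3·3, 4·2, 5·1) = 9
prod[7] = max(1·9, 2·6, 3·4, 4·3, 5·2, 6·1) = 12
prod[8] = max(1·12, 2·9, 3·6, …, 6·2, 7·1) = 18
prod[9] = max(1·18, 2·12, 3·9, …, 7·2, 8·1) = 27
prod[10] = max(1·27, 2·18, 3·12, …, 8·2, 9·1) = 36
prod[11] = max(1·36, 2·27, 3·18, …, 9·2, 10·1) = 54
prod[12] = max(1·54, 2·36, 3·27, …, 10·2, 11·1) = 81
prod[13] = max(1·81, 2·54, 3·36, …, 11·2, 12·1) = 108
prod[14] = max(1·108, 2·81, 3·54, …, 12·2, 13·1) = 162
prod[15] = max(1·162, 2·108, 3·81, …, 13·2, 14·1) = 243
prod[16] = max(1·243, 2·162, 3·108, …, 14·2, 15·1) = 324
One optimal split: 3 + 3 + 3 + 3 + 2 + 2; product 3·3·3·3·2·2 = 324.

324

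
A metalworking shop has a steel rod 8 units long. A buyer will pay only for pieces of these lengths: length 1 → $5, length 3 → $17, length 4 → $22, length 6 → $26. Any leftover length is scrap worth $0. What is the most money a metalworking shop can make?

44

Let r[k] be the best obtainable value from length k. For each k, try every first piece i and keep the best of price[i] + r[k−i].
r[1] = 5
r[2] = 10  (first piece 1, then r[1]=5)
r[3] = max(5+10, 17+0) = 17
r[4] = max(5+17, 17+5, 22+0) = 22
r[5] = max(5+22, 17+10, 22+5) = 27
r[6] = max(5+27, 17+17, 22+10, 26+0) = 34
r[7] = max(5+34, 17+22, 22+17, 26+5) = 39
r[8] = max(5+39, 17+27, 22+22, 26+10) = 44
One optimal cutting: 3 + 3 + 1 + 1 → $44.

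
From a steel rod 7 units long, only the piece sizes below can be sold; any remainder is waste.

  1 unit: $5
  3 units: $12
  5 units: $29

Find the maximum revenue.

39

Build r[k] bottom-up: r[k] = max over allowed piece i of (p[i] + r[k−i]).
r[1] = 5
r[2] = 10  (first piece 1, then r[1]=5)
r[3] = max(5+10, 12+0) = 15
r[4] = max(5+15, 12+5) = 20
r[5] = max(5+20, 12+10, 29+0) = 29
r[6] = max(5+29, 12+15, 29+5) = 34
r[7] = max(5+34, 12+20, 29+10) = 39
One optimal cutting: 5 + 1 + 1 → $39.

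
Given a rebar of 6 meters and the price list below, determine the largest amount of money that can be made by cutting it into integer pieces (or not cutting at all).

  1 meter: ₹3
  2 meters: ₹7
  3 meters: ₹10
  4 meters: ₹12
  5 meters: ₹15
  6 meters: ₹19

Let best[k] be the best obtainable value from length k. For each k, try every first piece i and keep the best of price[i] + best[k−i].
best[1] = 3
best[2] = 7
best[3] = 10  (first piece 1, then best[2]=7)
best[4] = 14  (first piece 2, then best[2]=7)
best[5] = 17  (first piece 1, then best[4]=14)
best[6] = 21  (first piece 2, then best[4]=14)
One optimal cutting: 2 + 2 + 2 → ₹7 + ₹7 + ₹7 = ₹21.

21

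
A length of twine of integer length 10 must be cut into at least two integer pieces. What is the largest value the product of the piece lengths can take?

Let g[k] be the best product for length k (with at least one cut). For each first piece i, the rest contributes max(k−i, g[k−i]).
Small cases: g[2]=1, g[3]=2.
g[4] = max(1×3, 2×2, 3×1) = 4
g[5] = max(1×4, 2×3, 3×2, 4×1) = 6
g[6] = max(1×6, 2×4, 3×3, 4×2, 5×1) = 9
g[7] = max(1×9, 2×6, 3×4, 4×3, 5×2, 6×1) = 12
g[8] = max(1×12, 2×9, 3×6, …, 6×2, 7×1) = 18
g[9] = max(1×18, 2×12, 3×9, …, 7×2, 8×1) = 27
g[10] = max(1×27, 2×18, 3×12, …, 8×2, 9×1) = 36
One optimal split: 3 + 3 + 2 + 2; product 3×3×2×2 = 36.

36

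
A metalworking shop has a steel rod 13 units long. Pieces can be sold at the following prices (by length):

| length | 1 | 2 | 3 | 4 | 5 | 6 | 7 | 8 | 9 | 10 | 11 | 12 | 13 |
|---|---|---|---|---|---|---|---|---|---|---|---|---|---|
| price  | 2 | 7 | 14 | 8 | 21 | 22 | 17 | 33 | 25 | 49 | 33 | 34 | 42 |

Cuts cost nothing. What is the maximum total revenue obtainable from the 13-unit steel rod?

63

Consider every possible first cut. v[k] is the best of p[i]+v[k−i] over all sellable i≤k.
v[1] = 2
v[2] = 7
v[3] = 14
v[4] = 16  (first piece 1, then v[3]=14)
v[5] = 21  (first piece 2, then v[3]=14)
v[6] = 28  (first piece 3, then v[3]=14)
v[7] = 30  (first piece 1, then v[6]=28)
v[8] = 35  (first piece 2, then v[6]=28)
v[9] = 42  (first piece 3, then v[6]=28)
v[10] = 49
v[11] = 51  (first piece 1, then v[10]=49)
v[12] = 56  (first piece 2, then v[10]=49)
v[13] = 63  (first piece 3, then v[10]=49)
One optimal cutting: 10 + 3 → $49 + $14 = $63.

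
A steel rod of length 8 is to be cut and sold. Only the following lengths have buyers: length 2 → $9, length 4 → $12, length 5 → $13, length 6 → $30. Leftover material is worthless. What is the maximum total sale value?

Consider every possible first cut. best[k] is the best of p[i]+best[k−i] over all sellable i≤k.
best[1] = 0
best[2] = 9
best[3] = 9
best[4] = 18  (first piece 2, then best[2]=9)
best[5] = 18
best[6] = 30
best[7] = 30
best[8] = 39  (first piece 2, then best[6]=30)
One optimal cutting: 6 + 2 → $39.

39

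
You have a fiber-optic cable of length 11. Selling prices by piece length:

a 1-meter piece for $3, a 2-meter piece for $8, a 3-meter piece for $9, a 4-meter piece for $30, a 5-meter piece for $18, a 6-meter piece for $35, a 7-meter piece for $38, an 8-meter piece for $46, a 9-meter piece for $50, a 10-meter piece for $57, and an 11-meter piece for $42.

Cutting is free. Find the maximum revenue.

71

Build v[k] bottom-up: v[k] = max over allowed piece i of (p[i] + v[k−i]).
v[1] = 3
v[2] = max(3+3, 8+0) = 8
v[3] = max(3+8, 8+3, 9+0) = 11
v[4] = max(3+11, 8+8, 9+3, 30+0) = 30
v[5] = max(3+30, 8+11, 9+8, 30+3, 18+0) = 33
v[6] = max(3+33, 8+30, 9+11, 30+8, 18+3, 35+0) = 38
v[7] = max(3+38, 8+33, 9+30, …, 35+3, 38+0) = 41
v[8] = max(3+41, 8+38, 9+33, …, 38+3, 46+0) = 60
v[9] = max(3+60, 8+41, 9+38, …, 46+3, 50+0) = 63
v[10] = max(3+63, 8+60, 9+41, …, 50+3, 57+0) = 68
v[11] = max(3+68, 8+63, 9+60, …, 57+3, 42+0) = 71
One optimal cutting: 4 + 4 + 2 + 1 → $30 + $30 + $8 + $3 = $71.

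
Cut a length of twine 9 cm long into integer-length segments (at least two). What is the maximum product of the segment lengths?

Define prod[k] = max over 1≤i<k of i · max(k−i, prod[k−i]); the inner max lets the remainder stay uncut if that's better.
Small cases: prod[2]=1, prod[3]=2, prod[4]=4.
prod[5] = 2*max(3,2) = 2*3 = 6
prod[6] = 3*max(3,2) = 3*3 = 9
prod[7] = 2*max(5,6) = 2*6 = 12
prod[8] = 2*max(6,9) = 2*9 = 18
prod[9] = 3*max(6,9) = 3*9 = 27
One optimal split: 3 + 3 + 3; product 3*3*3 = 27.

27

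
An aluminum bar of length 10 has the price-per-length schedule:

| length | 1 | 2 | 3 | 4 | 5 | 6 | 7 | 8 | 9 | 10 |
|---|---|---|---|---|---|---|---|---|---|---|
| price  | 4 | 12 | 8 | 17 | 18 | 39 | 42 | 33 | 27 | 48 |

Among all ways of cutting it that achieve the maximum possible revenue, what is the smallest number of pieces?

3

Consider every possible first cut. r[k] is the best of p[i]+r[k−i] over all sellable i≤k.
r[1] = 4
r[2] = 12
r[3] = 16  (first piece 1, then r[2]=12)
r[4] = 24  (first piece 2, then r[2]=12)
r[5] = 28  (first piece 1, then r[4]=24)
r[6] = 39
r[7] = 43  (first piece 1, then r[6]=39)
r[8] = 51  (first piece 2, then r[6]=39)
r[9] = 55  (first piece 1, then r[8]=51)
r[10] = 63  (first piece 2, then r[8]=51)
Maximum revenue is $63.
Now minimize piece count subject to staying optimal: for each k, pieces[k] = 1 + min over i with p[i]+r[k−i]=r[k] of pieces[k−i].
pieces[7] = 2
pieces[8] = 2
pieces[9] = 3
pieces[10] = 3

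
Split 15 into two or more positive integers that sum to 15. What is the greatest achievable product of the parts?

Let m[k] be the best product for length k (with at least one cut). For each first piece i, the rest contributes max(k−i, m[k−i]).
m[2] = 1×max(1,0) = 1×1 = 1
m[3] = max(1×2, 2×1) = 2
m[4] = max(1×3, 2×2, 3×1) = 4
m[5] = max(1×4, 2×3, 3×2, 4×1) = 6
m[6] = max(1×6, 2×4, 3×3, 4×2, 5×1) = 9
m[7] = max(1×9, 2×6, 3×4, 4×3, 5×2, 6×1) = 12
m[8] = max(1×12, 2×9, 3×6, …, 6×2, 7×1) = 18
m[9] = max(1×18, 2×12, 3×9, …, 7×2, 8×1) = 27
m[10] = max(1×27, 2×18, 3×12, …, 8×2, 9×1) = 36
m[11] = max(1×36, 2×27, 3×18, …, 9×2, 10×1) = 54
m[12] = max(1×54, 2×36, 3×27, …, 10×2, 11×1) = 81
m[13] = max(1×81, 2×54, 3×36, …, 11×2, 12×1) = 108
m[14] = max(1×108, 2×81, 3×54, …, 12×2, 13×1) = 162
m[15] = max(1×162, 2×108, 3×81, …, 13×2, 14×1) = 243
One optimal split: 3 + 3 + 3 + 3 + 3; product 3×3×3×3×3 = 243.

243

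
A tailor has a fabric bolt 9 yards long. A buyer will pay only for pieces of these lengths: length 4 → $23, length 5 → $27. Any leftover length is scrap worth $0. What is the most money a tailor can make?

50

Build f[k] bottom-up: f[k] = max over allowed piece i of (p[i] + f[k−i]).
f[1] = 0
f[2] = 0
f[3] = 0
f[4] = 23
f[5] = max(23+0, 27+0) = 27
f[6] = max(23+0, 27+0) = 27
f[7] = max(23+0, 27+0) = 27
f[8] = max(23+23, 27+0) = 46
f[9] = max(23+27, 27+23) = 50
One optimal cutting: 5 + 4 → $50.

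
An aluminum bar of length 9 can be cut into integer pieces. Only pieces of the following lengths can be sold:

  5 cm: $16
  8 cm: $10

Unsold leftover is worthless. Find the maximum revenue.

16

Let f[k] be the best obtainable value from length k. For each k, try every first piece i and keep the best of price[i] + f[k−i].
f[1] = 0
f[2] = 0
f[3] = 0
f[4] = 0
f[5] = 16
f[6] = 16
f[7] = 16
f[8] = max(16+0, 10+0) = 16
f[9] = max(16+0, 10+0) = 16
One optimal cutting: pieces 5 with 4 cm of scrap → $16.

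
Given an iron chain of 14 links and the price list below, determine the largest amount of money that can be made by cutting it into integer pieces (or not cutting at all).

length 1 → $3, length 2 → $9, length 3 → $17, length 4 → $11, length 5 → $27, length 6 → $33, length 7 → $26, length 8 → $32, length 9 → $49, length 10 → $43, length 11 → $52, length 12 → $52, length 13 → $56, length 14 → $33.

Build v[k] bottom-up: v[k] = max over allowed piece i of (p[i] + v[k−i]).
v[1] = 3
v[2] = 9
v[3] = 17
v[4] = 20  (first piece 1, then v[3]=17)
v[5] = 27
v[6] = 34  (first piece 3, then v[3]=17)
v[7] = 37  (first piece 1, then v[6]=34)
v[8] = 44  (first piece 3, then v[5]=27)
v[9] = 51  (first piece 3, then v[6]=34)
v[10] = 54  (first piece 1, then v[9]=51)
v[11] = 61  (first piece 3, then v[8]=44)
v[12] = 68  (first piece 3, then v[9]=51)
v[13] = 71  (first piece 1, then v[12]=68)
v[14] = 78  (first piece 3, then v[11]=61)
One optimal cutting: 5 + 3 + 3 + 3 → $27 + $17 + $17 + $17 = $78.

78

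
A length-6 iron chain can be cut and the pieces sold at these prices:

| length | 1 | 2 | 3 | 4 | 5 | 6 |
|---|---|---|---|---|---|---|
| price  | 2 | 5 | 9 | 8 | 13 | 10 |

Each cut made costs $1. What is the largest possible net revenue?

Let r[k] be the best obtainable value from length k. For each k, try every first piece i and keep the best of price[i] + r[k−i] minus the 1 cut fee when i<k.
r[1] = 2
r[2] = max(2+2-1, 5+0) = 5
r[3] = max(2+5-1, 5+2-1, 9+0) = 9
r[4] = max(2+9-1, 5+5-1, 9+2-1, 8+0) = 10
r[5] = max(2+10-1, 5+9-1, 9+5-1, 8+2-1, 13+0) = 13
r[6] = max(2+13-1, 5+10-1, 9+9-1, 8+5-1, 13+2-1, 10+0) = 17
One optimal plan: pieces 3 + 3 (1 cut) → $18 − $1 = $17.

17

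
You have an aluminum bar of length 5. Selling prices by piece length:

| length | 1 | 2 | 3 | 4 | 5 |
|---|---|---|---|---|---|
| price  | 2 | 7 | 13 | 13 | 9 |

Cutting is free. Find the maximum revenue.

Build R[k] bottom-up: R[k] = max over allowed piece i of (p[i] + R[k−i]).
R[1] = 2
R[2] = max(2+2, 7+0) = 7
R[3] = max(2+7, 7+2, 13+0) = 13
R[4] = max(2+13, 7+7, 13+2, 13+0) = 15
R[5] = max(2+15, 7+13, 13+7, 13+2, 9+0) = 20
One optimal cutting: 3 + 2 → $13 + $7 = $20.

20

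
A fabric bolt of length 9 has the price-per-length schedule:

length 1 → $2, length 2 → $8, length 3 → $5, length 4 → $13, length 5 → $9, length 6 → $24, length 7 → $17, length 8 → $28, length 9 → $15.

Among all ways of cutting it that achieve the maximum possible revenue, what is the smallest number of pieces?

Build r[k] bottom-up: r[k] = max over allowed piece i of (p[i] + r[k−i]).
r[1] = 2
r[2] = 8
r[3] = 10  (first piece 1, then r[2]=8)
r[4] = 16  (first piece 2, then r[2]=8)
r[5] = 18  (first piece 1, then r[4]=16)
r[6] = 24  (first piece 2, then r[4]=16)
r[7] = 26  (first piece 1, then r[6]=24)
r[8] = 32  (first piece 2, then r[6]=24)
r[9] = 34  (first piece 1, then r[8]=32)
Maximum revenue is $34.
Now minimize piece count subject to staying optimal: for each k, pieces[k] = 1 + min over i with p[i]+r[k−i]=r[k] of pieces[k−i].
pieces[6] = 1
pieces[7] = 2
pieces[8] = 2
pieces[9] = 3

3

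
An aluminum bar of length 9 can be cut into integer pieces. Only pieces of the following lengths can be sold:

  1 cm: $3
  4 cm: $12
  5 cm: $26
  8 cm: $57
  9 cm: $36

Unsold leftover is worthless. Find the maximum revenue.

60

Let r[k] be the best obtainable value from length k. For each k, try every first piece i and keep the best of price[i] + r[k−i].
r[1] = 3
r[2] = 6  (first piece 1, then r[1]=3)
r[3] = 9  (first piece 1, then r[2]=6)
r[4] = max(3+9, 12+0) = 12
r[5] = max(3+12, 12+3, 26+0) = 26
r[6] = max(3+26, 12+6, 26+3) = 29
r[7] = max(3+29, 12+9, 26+6) = 32
r[8] = max(3+32, 12+12, 26+9, 57+0) = 57
r[9] = max(3+57, 12+26, 26+12, 57+3, 36+0) = 60
One optimal cutting: 8 + 1 → $60.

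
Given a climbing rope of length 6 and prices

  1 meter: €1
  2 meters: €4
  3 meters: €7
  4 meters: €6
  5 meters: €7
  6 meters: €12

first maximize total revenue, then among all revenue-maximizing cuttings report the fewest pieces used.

Build r[k] bottom-up: r[k] = max over allowed piece i of (p[i] + r[k−i]).
r[1] = 1
r[2] = 4
r[3] = 7
r[4] = 8  (first piece 1, then r[3]=7)
r[5] = 11  (first piece 2, then r[3]=7)
r[6] = 14  (first piece 3, then r[3]=7)
Maximum revenue is €14.
Now minimize piece count subject to staying optimal: for each k, pieces[k] = 1 + min over i with p[i]+r[k−i]=r[k] of pieces[k−i].
pieces[3] = 1
pieces[4] = 2
pieces[5] = 2
pieces[6] = 2

2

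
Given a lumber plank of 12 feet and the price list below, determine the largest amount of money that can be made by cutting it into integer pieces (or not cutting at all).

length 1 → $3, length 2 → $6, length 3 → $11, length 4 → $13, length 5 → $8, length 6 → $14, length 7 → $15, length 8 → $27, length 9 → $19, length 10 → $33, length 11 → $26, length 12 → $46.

46

Let R[k] be the best obtainable value from length k. For each k, try every first piece i and keep the best of price[i] + R[k−i].
R[1] = 3
R[2] = max(3+3, 6+0) = 6
R[3] = max(3+6, 6+3, 11+0) = 11
R[4] = max(3+11, 6+6, 11+3, 13+0) = 14
R[5] = max(3+14, 6+11, 11+6, 13+3, 8+0) = 17
R[6] = max(3+17, 6+14, 11+11, 13+6, 8+3, 14+0) = 22
R[7] = max(3+22, 6+17, 11+14, …, 14+3, 15+0) = 25
R[8] = max(3+25, 6+22, 11+17, …, 15+3, 27+0) = 28
R[9] = max(3+28, 6+25, 11+22, …, 27+3, 19+0) = 33
R[10] = max(3+33, 6+28, 11+25, …, 19+3, 33+0) = 36
R[11] = max(3+36, 6+33, 11+28, …, 33+3, 26+0) = 39
R[12] = max(3+39, 6+36, 11+33, …, 26+3, 46+0) = 46
Best is to sell the whole 12-foot piece uncut for $46.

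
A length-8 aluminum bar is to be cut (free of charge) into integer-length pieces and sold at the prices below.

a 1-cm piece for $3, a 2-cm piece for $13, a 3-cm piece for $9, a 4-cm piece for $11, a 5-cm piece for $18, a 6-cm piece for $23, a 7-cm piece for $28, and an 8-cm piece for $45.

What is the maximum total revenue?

52

Build best[k] bottom-up: best[k] = max over allowed piece i of (p[i] + best[k−i]).
best[1] = 3
best[2] = 13
best[3] = 16  (first piece 1, then best[2]=13)
best[4] = 26  (first piece 2, then best[2]=13)
best[5] = 29  (first piece 1, then best[4]=26)
best[6] = 39  (first piece 2, then best[4]=26)
best[7] = 42  (first piece 1, then best[6]=39)
best[8] = 52  (first piece 2, then best[6]=39)
One optimal cutting: 2 + 2 + 2 + 2 → $13 + $13 + $13 + $13 = $52.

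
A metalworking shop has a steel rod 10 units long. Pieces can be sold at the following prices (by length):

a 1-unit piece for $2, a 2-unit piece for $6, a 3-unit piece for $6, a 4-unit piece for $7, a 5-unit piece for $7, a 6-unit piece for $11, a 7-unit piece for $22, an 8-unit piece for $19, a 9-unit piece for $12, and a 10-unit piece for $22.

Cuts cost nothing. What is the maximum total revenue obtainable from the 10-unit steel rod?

Build R[k] bottom-up: R[k] = max over allowed piece i of (p[i] + R[k−i]).
R[1] = 2
R[2] = max(2+2, 6+0) = 6
R[3] = max(2+6, 6+2, 6+0) = 8
R[4] = max(2+8, 6+6, 6+2, 7+0) = 12
R[5] = max(2+12, 6+8, 6+6, 7+2, 7+0) = 14
R[6] = max(2+14, 6+12, 6+8, 7+6, 7+2, 11+0) = 18
R[7] = max(2+18, 6+14, 6+12, …, 11+2, 22+0) = 22
R[8] = max(2+22, 6+18, 6+14, …, 22+2, 19+0) = 24
R[9] = max(2+24, 6+22, 6+18, …, 19+2, 12+0) = 28
R[10] = max(2+28, 6+24, 6+22, …, 12+2, 22+0) = 30
One optimal cutting: 7 + 2 + 1 → $22 + $6 + $2 = $30.

30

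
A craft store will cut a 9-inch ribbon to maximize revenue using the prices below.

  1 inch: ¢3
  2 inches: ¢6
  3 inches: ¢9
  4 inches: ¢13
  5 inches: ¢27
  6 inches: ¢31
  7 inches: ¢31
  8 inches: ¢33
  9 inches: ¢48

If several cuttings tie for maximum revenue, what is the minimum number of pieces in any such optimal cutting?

1

Consider every possible first cut. r[k] is the best of p[i]+r[k−i] over all sellable i≤k.
r[1] = 3
r[2] = 6  (first piece 1, then r[1]=3)
r[3] = 9  (first piece 1, then r[2]=6)
r[4] = 13
r[5] = 27
r[6] = 31
r[7] = 34  (first piece 1, then r[6]=31)
r[8] = 37  (first piece 1, then r[7]=34)
r[9] = 48
Maximum revenue is ¢48.
Now minimize piece count subject to staying optimal: for each k, pieces[k] = 1 + min over i with p[i]+r[k−i]=r[k] of pieces[k−i].
pieces[6] = 1
pieces[7] = 2
pieces[8] = 2
pieces[9] = 1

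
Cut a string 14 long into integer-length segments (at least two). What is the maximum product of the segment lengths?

Define g[k] = max over 1≤i<k of i · max(k−i, g[k−i]); the inner max lets the remainder stay uncut if that's better.
g[2] = 1×max(1,0) = 1×1 = 1
g[3] = 1×max(2,1) = 1×2 = 2
g[4] = 2×max(2,1) = 2×2 = 4
g[5] = 2×max(3,2) = 2×3 = 6
g[6] = 3×max(3,2) = 3×3 = 9
g[7] = 2×max(5,6) = 2×6 = 12
g[8] = 2×max(6,9) = 2×9 = 18
g[9] = 3×max(6,9) = 3×9 = 27
g[10] = 2×max(8,18) = 2×18 = 36
g[11] = 2×max(9,27) = 2×27 = 54
g[12] = 3×max(9,27) = 3×27 = 81
g[13] = 2×max(11,54) = 2×54 = 108
g[14] = 2×max(12,81) = 2×81 = 162
One optimal split: 3 + 3 + 3 + 3 + 2; product 3×3×3×3×2 = 162.

162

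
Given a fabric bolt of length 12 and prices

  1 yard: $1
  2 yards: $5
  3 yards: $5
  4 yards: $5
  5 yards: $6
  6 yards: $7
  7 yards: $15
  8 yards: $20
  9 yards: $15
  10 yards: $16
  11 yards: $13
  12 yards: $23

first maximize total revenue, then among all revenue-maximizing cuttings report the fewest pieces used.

3

Build r[k] bottom-up: r[k] = max over allowed piece i of (p[i] + r[k−i]).
r[1] = 1
r[2] = 5
r[3] = 6  (first piece 1, then r[2]=5)
r[4] = 10  (first piece 2, then r[2]=5)
r[5] = 11  (first piece 1, then r[4]=10)
r[6] = 15  (first piece 2, then r[4]=10)
r[7] = 16  (first piece 1, then r[6]=15)
r[8] = 20  (first piece 2, then r[6]=15)
r[9] = 21  (first piece 1, then r[8]=20)
r[10] = 25  (first piece 2, then r[8]=20)
r[11] = 26  (first piece 1, then r[10]=25)
r[12] = 30  (first piece 2, then r[10]=25)
Maximum revenue is $30.
Now minimize piece count subject to staying optimal: for each k, pieces[k] = 1 + min over i with p[i]+r[k−i]=r[k] of pieces[k−i].
pieces[9] = 2
pieces[10] = 2
pieces[11] = 3
pieces[12] = 3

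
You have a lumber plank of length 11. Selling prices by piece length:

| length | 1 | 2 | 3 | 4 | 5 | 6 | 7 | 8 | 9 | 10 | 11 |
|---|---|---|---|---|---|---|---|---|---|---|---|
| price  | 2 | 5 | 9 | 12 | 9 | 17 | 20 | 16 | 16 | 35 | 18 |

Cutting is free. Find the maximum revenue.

37

Consider every possible first cut. r[k] is the best of p[i]+r[k−i] over all sellable i≤k.
r[1] = 2
r[2] = max(2+2, 5+0) = 5
r[3] = max(2+5, 5+2, 9+0) = 9
r[4] = max(2+9, 5+5, 9+2, 12+0) = 12
r[5] = max(2+12, 5+9, 9+5, 12+2, 9+0) = 14
r[6] = max(2+14, 5+12, 9+9, 12+5, 9+2, 17+0) = 18
r[7] = max(2+18, 5+14, 9+12, …, 17+2, 20+0) = 21
r[8] = max(2+21, 5+18, 9+14, …, 20+2, 16+0) = 24
r[9] = max(2+24, 5+21, 9+18, …, 16+2, 16+0) = 27
r[10] = max(2+27, 5+24, 9+21, …, 16+2, 35+0) = 35
r[11] = max(2+35, 5+27, 9+24, …, 35+2, 18+0) = 37
One optimal cutting: 10 + 1 → $35 + $2 = $37.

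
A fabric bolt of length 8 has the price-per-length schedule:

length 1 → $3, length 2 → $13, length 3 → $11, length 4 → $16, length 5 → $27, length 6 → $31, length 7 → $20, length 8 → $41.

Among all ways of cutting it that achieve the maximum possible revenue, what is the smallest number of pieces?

4

Consider every possible first cut. r[k] is the best of p[i]+r[k−i] over all sellable i≤k.
r[1] = 3
r[2] = 13
r[3] = 16  (first piece 1, then r[2]=13)
r[4] = 26  (first piece 2, then r[2]=13)
r[5] = 29  (first piece 1, then r[4]=26)
r[6] = 39  (first piece 2, then r[4]=26)
r[7] = 42  (first piece 1, then r[6]=39)
r[8] = 52  (first piece 2, then r[6]=39)
Maximum revenue is $52.
Now minimize piece count subject to staying optimal: for each k, pieces[k] = 1 + min over i with p[i]+r[k−i]=r[k] of pieces[k−i].
pieces[5] = 3
pieces[6] = 3
pieces[7] = 4
pieces[8] = 4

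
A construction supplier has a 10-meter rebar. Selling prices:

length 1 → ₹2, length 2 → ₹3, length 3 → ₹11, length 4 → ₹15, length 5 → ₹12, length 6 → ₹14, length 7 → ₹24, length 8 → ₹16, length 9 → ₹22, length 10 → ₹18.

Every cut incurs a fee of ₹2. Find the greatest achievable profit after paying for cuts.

Build v[k] bottom-up: v[k] = max over allowed piece i of (p[i] + v[k−i]) − 2 per cut.
v[1] = 2
v[2] = 3
v[3] = 11
v[4] = 15
v[5] = 15  (first piece 1, then v[4]=15)
v[6] = 20  (first piece 3, then v[3]=11)
v[7] = 24  (first piece 3, then v[4]=15)
v[8] = 28  (first piece 4, then v[4]=15)
v[9] = 29  (first piece 3, then v[6]=20)
v[10] = 33  (first piece 3, then v[7]=24)
One optimal plan: pieces 4 + 3 + 3 (2 cuts) → ₹37 − ₹4 = ₹33.

33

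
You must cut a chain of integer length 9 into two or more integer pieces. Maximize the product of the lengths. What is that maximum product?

27

Define m[k] = max over 1≤i<k of i · max(k−i, m[k−i]); the inner max lets the remainder stay uncut if that's better.
m[2] = 1×max(1,0) = 1×1 = 1
m[3] = 1×max(2,1) = 1×2 = 2
m[4] = 2×max(2,1) = 2×2 = 4
m[5] = 2×max(3,2) = 2×3 = 6
m[6] = 3×max(3,2) = 3×3 = 9
m[7] = 2×max(5,6) = 2×6 = 12
m[8] = 2×max(6,9) = 2×9 = 18
m[9] = 3×max(6,9) = 3×9 = 27
One optimal split: 3 + 3 + 3; product 3×3×3 = 27.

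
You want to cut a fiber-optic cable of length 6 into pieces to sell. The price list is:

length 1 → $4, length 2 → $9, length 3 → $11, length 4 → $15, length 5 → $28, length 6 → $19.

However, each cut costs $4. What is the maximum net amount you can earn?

28

Consider every possible first cut. v[k] is the best of p[i]+v[k−i] over all sellable i≤k, charging 4 whenever i<k.
v[1] = 4
v[2] = max(4+4-4, 9+0) = 9
v[3] = max(4+9-4, 9+4-4, 11+0) = 11
v[4] = max(4+11-4, 9+9-4, 11+4-4, 15+0) = 15
v[5] = max(4+15-4, 9+11-4, 11+9-4, 15+4-4, 28+0) = 28
v[6] = max(4+28-4, 9+15-4, 11+11-4, 15+9-4, 28+4-4, 19+0) = 28
One optimal plan: pieces 5 + 1 (1 cut) → $32 − $4 = $28.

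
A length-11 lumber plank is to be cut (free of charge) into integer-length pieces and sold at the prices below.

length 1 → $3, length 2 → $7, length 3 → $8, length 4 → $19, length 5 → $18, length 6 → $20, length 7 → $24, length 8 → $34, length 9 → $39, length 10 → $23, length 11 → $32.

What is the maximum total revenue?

Let R[k] be the best obtainable value from length k. For each k, try every first piece i and keep the best of price[i] + R[k−i].
R[1] = 3
R[2] = max(3+3, 7+0) = 7
R[3] = max(3+7, 7+3, 8+0) = 10
R[4] = max(3+10, 7+7, 8+3, 19+0) = 19
R[5] = max(3+19, 7+10, 8+7, 19+3, 18+0) = 22
R[6] = max(3+22, 7+19, 8+10, 19+7, 18+3, 20+0) = 26
R[7] = max(3+26, 7+22, 8+19, …, 20+3, 24+0) = 29
R[8] = max(3+29, 7+26, 8+22, …, 24+3, 34+0) = 38
R[9] = max(3+38, 7+29, 8+26, …, 34+3, 39+0) = 41
R[10] = max(3+41, 7+38, 8+29, …, 39+3, 23+0) = 45
R[11] = max(3+45, 7+41, 8+38, …, 23+3, 32+0) = 48
One optimal cutting: 4 + 4 + 2 + 1 → $19 + $19 + $7 + $3 = $48.

48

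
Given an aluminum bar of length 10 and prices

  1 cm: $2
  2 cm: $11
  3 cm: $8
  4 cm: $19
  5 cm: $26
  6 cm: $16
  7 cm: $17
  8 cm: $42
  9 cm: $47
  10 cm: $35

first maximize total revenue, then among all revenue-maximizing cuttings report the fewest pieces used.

5

Consider every possible first cut. r[k] is the best of p[i]+r[k−i] over all sellable i≤k.
r[1] = 2
r[2] = 11
r[3] = 13  (first piece 1, then r[2]=11)
r[4] = 22  (first piece 2, then r[2]=11)
r[5] = 26
r[6] = 33  (first piece 2, then r[4]=22)
r[7] = 37  (first piece 2, then r[5]=26)
r[8] = 44  (first piece 2, then r[6]=33)
r[9] = 48  (first piece 2, then r[7]=37)
r[10] = 55  (first piece 2, then r[8]=44)
Maximum revenue is $55.
Now minimize piece count subject to staying optimal: for each k, pieces[k] = 1 + min over i with p[i]+r[k−i]=r[k] of pieces[k−i].
pieces[7] = 2
pieces[8] = 4
pieces[9] = 3
pieces[10] = 5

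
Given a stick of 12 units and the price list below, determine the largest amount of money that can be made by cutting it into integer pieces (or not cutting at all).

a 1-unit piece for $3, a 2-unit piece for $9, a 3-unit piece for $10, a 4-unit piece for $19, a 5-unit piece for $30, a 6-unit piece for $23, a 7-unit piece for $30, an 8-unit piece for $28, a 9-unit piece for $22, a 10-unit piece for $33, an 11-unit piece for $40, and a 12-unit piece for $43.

Build v[k] bottom-up: v[k] = max over allowed piece i of (p[i] + v[k−i]).
v[1] = 3
v[2] = max(3+3, 9+0) = 9
v[3] = max(3+9, 9+3, 10+0) = 12
v[4] = max(3+12, 9+9, 10+3, 19+0) = 19
v[5] = max(3+19, 9+12, 10+9, 19+3, 30+0) = 30
v[6] = max(3+30, 9+19, 10+12, 19+9, 30+3, 23+0) = 33
v[7] = max(3+33, 9+30, 10+19, …, 23+3, 30+0) = 39
v[8] = max(3+39, 9+33, 10+30, …, 30+3, 28+0) = 42
v[9] = max(3+42, 9+39, 10+33, …, 28+3, 22+0) = 49
v[10] = max(3+49, 9+42, 10+39, …, 22+3, 33+0) = 60
v[11] = max(3+60, 9+49, 10+42, …, 33+3, 40+0) = 63
v[12] = max(3+63, 9+60, 10+49, …, 40+3, 43+0) = 69
One optimal cutting: 5 + 5 + 2 → $30 + $30 + $9 = $69.

69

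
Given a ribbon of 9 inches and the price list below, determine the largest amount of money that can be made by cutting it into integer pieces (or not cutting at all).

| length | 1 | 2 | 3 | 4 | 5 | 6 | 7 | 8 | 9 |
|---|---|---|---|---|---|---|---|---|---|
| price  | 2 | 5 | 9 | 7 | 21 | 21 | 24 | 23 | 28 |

Consider every possible first cut. v[k] is the best of p[i]+v[k−i] over all sellable i≤k.
v[1] = 2
v[2] = max(2+2, 5+0) = 5
v[3] = max(2+5, 5+2, 9+0) = 9
v[4] = max(2+9, 5+5, 9+2, 7+0) = 11
v[5] = max(2+11, 5+9, 9+5, 7+2, 21+0) = 21
v[6] = max(2+21, 5+11, 9+9, 7+5, 21+2, 21+0) = 23
v[7] = max(2+23, 5+21, 9+11, …, 21+2, 24+0) = 26
v[8] = max(2+26, 5+23, 9+21, …, 24+2, 23+0) = 30
v[9] = max(2+30, 5+26, 9+23, …, 23+2, 28+0) = 32
One optimal cutting: 5 + 3 + 1 → ¢21 + ¢9 + ¢2 = ¢32.

32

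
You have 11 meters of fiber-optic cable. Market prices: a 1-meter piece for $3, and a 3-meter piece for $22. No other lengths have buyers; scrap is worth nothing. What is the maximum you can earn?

72

Build f[k] bottom-up: f[k] = max over allowed piece i of (p[i] + f[k−i]).
f[1] = 3
f[2] = 6  (first piece 1, then f[1]=3)
f[3] = max(3+6, 22+0) = 22
f[4] = max(3+22, 22+3) = 25
f[5] = max(3+25, 22+6) = 28
f[6] = max(3+28, 22+22) = 44
f[7] = max(3+44, 22+25) = 47
f[8] = max(3+47, 22+28) = 50
f[9] = max(3+50, 22+44) = 66
f[10] = max(3+66, 22+47) = 69
f[11] = max(3+69, 22+50) = 72
One optimal cutting: 3 + 3 + 3 + 1 + 1 → $72.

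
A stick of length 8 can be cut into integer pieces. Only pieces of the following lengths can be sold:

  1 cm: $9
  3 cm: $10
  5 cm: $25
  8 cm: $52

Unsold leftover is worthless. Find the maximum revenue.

72

Consider every possible first cut. r[k] is the best of p[i]+r[k−i] over all sellable i≤k.
r[1] = 9
r[2] = 18  (first piece 1, then r[1]=9)
r[3] = max(9+18, 10+0) = 27
r[4] = max(9+27, 10+9) = 36
r[5] = max(9+36, 10+18, 25+0) = 45
r[6] = max(9+45, 10+27, 25+9) = 54
r[7] = max(9+54, 10+36, 25+18) = 63
r[8] = max(9+63, 10+45, 25+27, 52+0) = 72
One optimal cutting: 1 + 1 + 1 + 1 + 1 + 1 + 1 + 1 → $72.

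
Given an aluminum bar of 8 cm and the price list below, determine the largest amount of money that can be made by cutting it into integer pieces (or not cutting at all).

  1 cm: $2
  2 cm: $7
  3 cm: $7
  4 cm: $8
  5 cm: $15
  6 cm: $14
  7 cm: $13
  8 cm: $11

Build v[k] bottom-up: v[k] = max over allowed piece i of (p[i] + v[k−i]).
v[1] = 2
v[2] = max(2+2, 7+0) = 7
v[3] = max(2+7, 7+2, 7+0) = 9
v[4] = max(2+9, 7+7, 7+2, 8+0) = 14
v[5] = max(2+14, 7+9, 7+7, 8+2, 15+0) = 16
v[6] = max(2+16, 7+14, 7+9, 8+7, 15+2, 14+0) = 21
v[7] = max(2+21, 7+16, 7+14, …, 14+2, 13+0) = 23
v[8] = max(2+23, 7+21, 7+16, …, 13+2, 11+0) = 28
One optimal cutting: 2 + 2 + 2 + 2 → $7 + $7 + $7 + $7 = $28.

28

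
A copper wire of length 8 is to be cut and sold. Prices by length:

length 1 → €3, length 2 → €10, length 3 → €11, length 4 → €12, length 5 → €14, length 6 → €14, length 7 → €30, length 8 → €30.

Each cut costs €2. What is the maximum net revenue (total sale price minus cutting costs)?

Consider every possible first cut. net[k] is the best of p[i]+net[k−i] over all sellable i≤k, charging 2 whenever i<k.
net[1] = 3
net[2] = max(3+3-2, 10+0) = 10
net[3] = max(3+10-2, 10+3-2, 11+0) = 11
net[4] = max(3+11-2, 10+10-2, 11+3-2, 12+0) = 18
net[5] = max(3+18-2, 10+11-2, 11+10-2, 12+3-2, 14+0) = 19
net[6] = max(3+19-2, 10+18-2, 11+11-2, 12+10-2, 14+3-2, 14+0) = 26
net[7] = max(3+26-2, 10+19-2, 11+18-2, …, 14+3-2, 30+0) = 30
net[8] = max(3+30-2, 10+26-2, 11+19-2, …, 30+3-2, 30+0) = 34
One optimal plan: pieces 2 + 2 + 2 + 2 (3 cuts) → €40 − €6 = €34.

34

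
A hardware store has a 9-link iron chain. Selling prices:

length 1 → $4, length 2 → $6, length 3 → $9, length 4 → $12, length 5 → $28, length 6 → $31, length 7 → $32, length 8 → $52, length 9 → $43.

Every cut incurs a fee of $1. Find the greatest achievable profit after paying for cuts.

55

Build v[k] bottom-up: v[k] = max over allowed piece i of (p[i] + v[k−i]) − 1 per cut.
v[1] = 4
v[2] = max(4+4-1, 6+0) = 7
v[3] = max(4+7-1, 6+4-1, 9+0) = 10
v[4] = max(4+10-1, 6+7-1, 9+4-1, 12+0) = 13
v[5] = max(4+13-1, 6+10-1, 9+7-1, 12+4-1, 28+0) = 28
v[6] = max(4+28-1, 6+13-1, 9+10-1, 12+7-1, 28+4-1, 31+0) = 31
v[7] = max(4+31-1, 6+28-1, 9+13-1, …, 31+4-1, 32+0) = 34
v[8] = max(4+34-1, 6+31-1, 9+28-1, …, 32+4-1, 52+0) = 52
v[9] = max(4+52-1, 6+34-1, 9+31-1, …, 52+4-1, 43+0) = 55
One optimal plan: pieces 8 + 1 (1 cut) → $56 − $1 = $55.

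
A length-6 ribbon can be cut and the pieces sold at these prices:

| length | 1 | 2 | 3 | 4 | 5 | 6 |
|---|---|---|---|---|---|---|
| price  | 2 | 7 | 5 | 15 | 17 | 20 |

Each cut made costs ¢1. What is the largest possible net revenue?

21

Let net[k] be the best obtainable value from length k. For each k, try every first piece i and keep the best of price[i] + net[k−i] minus the 1 cut fee when i<k.
net[1] = 2
net[2] = max(2+2-1, 7+0) = 7
net[3] = max(2+7-1, 7+2-1, 5+0) = 8
net[4] = max(2+8-1, 7+7-1, 5+2-1, 15+0) = 15
net[5] = max(2+15-1, 7+8-1, 5+7-1, 15+2-1, 17+0) = 17
net[6] = max(2+17-1, 7+15-1, 5+8-1, 15+7-1, 17+2-1, 20+0) = 21
One optimal plan: pieces 4 + 2 (1 cut) → ¢22 − ¢1 = ¢21.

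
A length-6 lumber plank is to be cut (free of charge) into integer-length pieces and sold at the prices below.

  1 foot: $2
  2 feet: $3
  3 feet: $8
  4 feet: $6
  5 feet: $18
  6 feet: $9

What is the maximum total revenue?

20

Build r[k] bottom-up: r[k] = max over allowed piece i of (p[i] + r[k−i]).
r[1] = 2
r[2] = 4  (first piece 1, then r[1]=2)
r[3] = 8
r[4] = 10  (first piece 1, then r[3]=8)
r[5] = 18
r[6] = 20  (first piece 1, then r[5]=18)
One optimal cutting: 5 + 1 → $18 + $2 = $20.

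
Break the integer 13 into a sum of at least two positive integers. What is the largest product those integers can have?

108

Fill P[k] for k=2..13: at each k try every first piece i and multiply by the better of (k−i) uncut or P[k−i].
P[2] = 1×max(1,0) = 1×1 = 1
P[3] = 1×max(2,1) = 1×2 = 2
P[4] = 2×max(2,1) = 2×2 = 4
P[5] = 2×max(3,2) = 2×3 = 6
P[6] = 3×max(3,2) = 3×3 = 9
P[7] = 2×max(5,6) = 2×6 = 12
P[8] = 2×max(6,9) = 2×9 = 18
P[9] = 3×max(6,9) = 3×9 = 27
P[10] = 2×max(8,18) = 2×18 = 36
P[11] = 2×max(9,27) = 2×27 = 54
P[12] = 3×max(9,27) = 3×27 = 81
P[13] = 2×max(11,54) = 2×54 = 108
One optimal split: 3 + 3 + 3 + 2 + 2; product 3×3×3×2×2 = 108.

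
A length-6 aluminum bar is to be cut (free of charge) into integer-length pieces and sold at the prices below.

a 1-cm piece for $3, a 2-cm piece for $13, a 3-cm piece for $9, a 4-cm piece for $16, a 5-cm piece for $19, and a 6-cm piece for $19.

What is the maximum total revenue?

Consider every possible first cut. best[k] is the best of p[i]+best[k−i] over all sellable i≤k.
best[1] = 3
best[2] = 13
best[3] = 16  (first piece 1, then best[2]=13)
best[4] = 26  (first piece 2, then best[2]=13)
best[5] = 29  (first piece 1, then best[4]=26)
best[6] = 39  (first piece 2, then best[4]=26)
One optimal cutting: 2 + 2 + 2 → $13 + $13 + $13 = $39.

39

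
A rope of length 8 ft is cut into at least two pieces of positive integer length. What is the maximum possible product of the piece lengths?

18

Fill f[k] for k=2..8: at each k try every first piece i and multiply by the better of (k−i) uncut or f[k−i].
f[2] = 1*max(1,0) = 1*1 = 1
f[3] = 1*max(2,1) = 1*2 = 2
f[4] = 2*max(2,1) = 2*2 = 4
f[5] = 2*max(3,2) = 2*3 = 6
f[6] = 3*max(3,2) = 3*3 = 9
f[7] = 2*max(5,6) = 2*6 = 12
f[8] = 2*max(6,9) = 2*9 = 18
One optimal split: 3 + 3 + 2; product 3*3*2 = 18.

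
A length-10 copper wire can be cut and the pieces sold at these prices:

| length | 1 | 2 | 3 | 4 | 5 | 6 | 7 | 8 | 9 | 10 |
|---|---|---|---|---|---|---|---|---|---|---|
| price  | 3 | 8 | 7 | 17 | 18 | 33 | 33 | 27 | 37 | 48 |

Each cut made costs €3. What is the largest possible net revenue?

Consider every possible first cut. r[k] is the best of p[i]+r[k−i] over all sellable i≤k, charging 3 whenever i<k.
r[1] = 3
r[2] = 8
r[3] = 8  (first piece 1, then r[2]=8)
r[4] = 17
r[5] = 18
r[6] = 33
r[7] = 33  (first piece 1, then r[6]=33)
r[8] = 38  (first piece 2, then r[6]=33)
r[9] = 38  (first piece 1, then r[8]=38)
r[10] = 48
Best is to make no cuts and sell whole for €48.

48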